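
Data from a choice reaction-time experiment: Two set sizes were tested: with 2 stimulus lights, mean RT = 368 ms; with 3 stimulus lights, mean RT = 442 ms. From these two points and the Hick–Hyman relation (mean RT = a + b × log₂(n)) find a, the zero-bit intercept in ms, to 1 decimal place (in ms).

241.5 ms

Slope: b = (442 − 368) / (log₂ 3 − log₂ 2) = 74/0.5850 = 126.504 ms/bit.
a = RT₁ − b·log₂ n₁ = 368 − 126.504 × 1 = 241.496 ms.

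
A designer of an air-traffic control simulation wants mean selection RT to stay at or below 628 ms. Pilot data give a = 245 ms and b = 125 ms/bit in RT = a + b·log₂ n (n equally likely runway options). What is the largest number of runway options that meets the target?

125·log₂ n ≤ 628 − 245 = 383, giving log₂ n ≤ 3.0640 and n ≤ 8.363. The largest whole number is 8.

8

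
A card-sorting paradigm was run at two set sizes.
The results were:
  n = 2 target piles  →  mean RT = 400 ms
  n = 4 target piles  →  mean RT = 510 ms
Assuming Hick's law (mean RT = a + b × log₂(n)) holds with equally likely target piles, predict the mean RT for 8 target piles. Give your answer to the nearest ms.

With log₂ n on the abscissa the relation is linear; from the two conditions:
  b = (510 − 400) / (log₂ 4 − log₂ 2) = 110 / (2 − 1) = 110 ms/bit
  a = 400 − 110 × 1 = 290 ms
Then RT(8) = 290 + 110 × log₂ 8 = 290 + 110 × 3 ≈ 620.000 ms.

620 ms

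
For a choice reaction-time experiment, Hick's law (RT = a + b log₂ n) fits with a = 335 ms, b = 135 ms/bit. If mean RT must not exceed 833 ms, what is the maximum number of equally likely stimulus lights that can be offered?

12

Information budget: (833 − 335)/135 = 3.6889 bits, so n ≤ 2^3.6889 = 12.896 → at most 12.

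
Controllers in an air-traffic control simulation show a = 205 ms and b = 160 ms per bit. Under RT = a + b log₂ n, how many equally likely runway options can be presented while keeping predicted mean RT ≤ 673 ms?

Information budget: (673 − 205)/160 = 2.9250 bits, so n ≤ 2^2.9250 = 7.595 → at most 7.

7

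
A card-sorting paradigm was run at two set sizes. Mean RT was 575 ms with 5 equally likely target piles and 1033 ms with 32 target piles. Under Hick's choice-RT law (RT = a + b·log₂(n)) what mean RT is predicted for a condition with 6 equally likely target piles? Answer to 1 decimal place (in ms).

620.0 ms

RT is linear in log₂ n, so two points fix the line:
  b = (1033 − 575) / (log₂ 32 − log₂ 5) = 458 / (5 − 2.3219) = 171.019 ms/bit
  a = 575 − 171.019 × 2.3219 = 177.907 ms
Then RT(6) = 177.907 + 171.019 × log₂ 6 = 177.907 + 171.019 × 2.5850 ≈ 619.984 ms.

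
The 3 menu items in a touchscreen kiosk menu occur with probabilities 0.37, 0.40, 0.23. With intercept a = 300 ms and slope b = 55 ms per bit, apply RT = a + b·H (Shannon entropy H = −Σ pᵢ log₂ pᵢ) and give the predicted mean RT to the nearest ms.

385 ms

Entropy contributions −pᵢ log₂ pᵢ: 0.5307, 0.5288, 0.4877; sum H = 1.5472 bits.
RT = a + bH = 300 + 55·1.5472 = 385.09 ms.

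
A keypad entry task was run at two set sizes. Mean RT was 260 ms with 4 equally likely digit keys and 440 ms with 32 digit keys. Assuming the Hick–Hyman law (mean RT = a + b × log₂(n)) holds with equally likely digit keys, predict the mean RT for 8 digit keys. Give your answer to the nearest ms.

320 ms

Solve the two-equation system in a and b:
  b = (440 − 260) / (log₂ 32 − log₂ 4) = 180 / (5 − 2) = 60 ms/bit
  a = 260 − 60 × 2 = 140 ms
Then RT(8) = 140 + 60 × log₂ 8 = 140 + 60 × 3 ≈ 320.000 ms.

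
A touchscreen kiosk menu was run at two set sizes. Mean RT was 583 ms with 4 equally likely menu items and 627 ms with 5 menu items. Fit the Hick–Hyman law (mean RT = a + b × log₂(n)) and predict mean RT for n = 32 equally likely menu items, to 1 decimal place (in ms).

993.0 ms

Fit slope and intercept:
  b = (627 − 583) / (log₂ 5 − log₂ 4) = 44 / (2.3219 − 2) = 136.676 ms/bit
  a = 583 − 136.676 × 2 = 309.647 ms
Then RT(32) = 309.647 + 136.676 × log₂ 32 = 309.647 + 136.676 × 5 ≈ 993.029 ms.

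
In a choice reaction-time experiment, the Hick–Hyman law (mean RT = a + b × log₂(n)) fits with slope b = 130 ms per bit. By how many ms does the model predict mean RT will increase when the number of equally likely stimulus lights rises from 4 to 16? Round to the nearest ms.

260 ms

The intercept a cancels: ΔRT = b·(log₂ n₂ − log₂ n₁) = b·log₂(n₂/n₁).
log₂(16) − log₂(4) = log₂(16/4) = log₂(4) = 2.
ΔRT = 130 × 2.0000 = 260.000 ms.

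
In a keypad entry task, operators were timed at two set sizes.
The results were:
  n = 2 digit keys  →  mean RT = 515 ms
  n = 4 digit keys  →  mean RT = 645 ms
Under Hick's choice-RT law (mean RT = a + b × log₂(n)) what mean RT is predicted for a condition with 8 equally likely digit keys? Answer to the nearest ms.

RT is linear in log₂ n, so two points fix the line:
  b = (645 − 515) / (log₂ 4 − log₂ 2) = 130 / (2 − 1) = 130 ms/bit
  a = 515 − 130 × 1 = 385 ms
Then RT(8) = 385 + 130 × log₂ 8 = 385 + 130 × 3 ≈ 775.000 ms.

775 ms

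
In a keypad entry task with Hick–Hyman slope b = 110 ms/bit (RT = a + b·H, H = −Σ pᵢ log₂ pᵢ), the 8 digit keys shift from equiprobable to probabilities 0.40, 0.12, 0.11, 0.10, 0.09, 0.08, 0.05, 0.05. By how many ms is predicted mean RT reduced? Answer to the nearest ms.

42 ms

The RT saving is b·ΔH. Equiprobable H₀ = log₂(8) = 3.0000 bits; with the given probabilities H = 2.6147 bits.
b·(H₀ − H) = 110 × (3.0000 − 2.6147) = 42.39 ms.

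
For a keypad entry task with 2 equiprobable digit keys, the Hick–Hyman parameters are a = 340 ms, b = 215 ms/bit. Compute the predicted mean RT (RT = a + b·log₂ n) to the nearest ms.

555 ms

log₂(2) = 1 bits, so RT = 340 + 215 × 1 ≈ 555.000 ms.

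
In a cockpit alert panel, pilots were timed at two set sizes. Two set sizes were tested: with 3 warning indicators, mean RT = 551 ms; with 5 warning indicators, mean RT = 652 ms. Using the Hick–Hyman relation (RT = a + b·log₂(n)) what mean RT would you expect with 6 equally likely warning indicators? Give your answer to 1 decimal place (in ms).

688.0 ms

Fit slope and intercept:
  b = (652 − 551) / (log₂ 5 − log₂ 3) = 101 / (2.3219 − 1.5850) = 137.048 ms/bit
  a = 551 − 137.048 × 1.5850 = 333.783 ms
Then RT(6) = 333.783 + 137.048 × log₂ 6 = 333.783 + 137.048 × 2.5850 ≈ 688.048 ms.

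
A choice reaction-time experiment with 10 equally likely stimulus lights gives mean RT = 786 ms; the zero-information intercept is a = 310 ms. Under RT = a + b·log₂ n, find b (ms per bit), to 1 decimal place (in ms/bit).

143.3 ms/bit

b = (786 − 310) / log₂(10) = 476 / 3.3219 = 143.290 ms/bit.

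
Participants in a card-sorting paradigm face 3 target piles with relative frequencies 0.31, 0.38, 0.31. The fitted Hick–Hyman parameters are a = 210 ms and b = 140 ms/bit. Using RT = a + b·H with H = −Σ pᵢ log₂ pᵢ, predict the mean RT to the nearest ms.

431 ms

Entropy contributions −pᵢ log₂ pᵢ: 0.5238, 0.5305, 0.5238; sum H = 1.5780 bits.
RT = a + bH = 210 + 140·1.5780 = 430.93 ms.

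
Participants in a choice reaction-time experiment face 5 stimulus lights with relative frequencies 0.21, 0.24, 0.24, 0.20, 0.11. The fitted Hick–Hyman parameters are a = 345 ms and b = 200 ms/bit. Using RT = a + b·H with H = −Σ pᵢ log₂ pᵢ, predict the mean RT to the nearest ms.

800 ms

Entropy contributions −pᵢ log₂ pᵢ: 0.4728, 0.4941, 0.4941, 0.4644, 0.3503; sum H = 2.2758 bits.
RT = a + bH = 345 + 200·2.2758 = 800.15 ms.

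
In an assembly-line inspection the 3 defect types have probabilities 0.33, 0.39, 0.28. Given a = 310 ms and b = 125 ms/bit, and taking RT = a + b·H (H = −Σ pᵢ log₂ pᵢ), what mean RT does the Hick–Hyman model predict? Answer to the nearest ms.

H = 0.33·log₂(1/0.33) + 0.39·log₂(1/0.39) + 0.28·log₂(1/0.28) = 1.5718 bits.
RT = 310 + 125 × 1.5718 = 506.48 ms.

506 ms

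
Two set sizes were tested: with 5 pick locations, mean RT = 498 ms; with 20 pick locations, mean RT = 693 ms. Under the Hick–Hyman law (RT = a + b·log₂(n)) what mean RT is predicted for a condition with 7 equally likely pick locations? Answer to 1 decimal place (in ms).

Fit slope and intercept:
  b = (693 − 498) / (log₂ 20 − log₂ 5) = 195 / (4.3219 − 2.3219) = 97.500 ms/bit
  a = 498 − 97.500 × 2.3219 = 271.612 ms
Then RT(7) = 271.612 + 97.500 × log₂ 7 = 271.612 + 97.500 × 2.8074 ≈ 545.329 ms.

545.3 ms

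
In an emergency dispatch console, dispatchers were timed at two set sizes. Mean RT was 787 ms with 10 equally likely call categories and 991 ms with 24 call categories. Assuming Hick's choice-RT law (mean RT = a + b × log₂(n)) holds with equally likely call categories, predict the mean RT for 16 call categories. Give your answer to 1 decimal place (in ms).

Fit slope and intercept:
  b = (991 − 787) / (log₂ 24 − log₂ 10) = 204 / (4.5850 − 3.3219) = 161.516 ms/bit
  a = 787 − 161.516 × 3.3219 = 250.456 ms
Then RT(16) = 250.456 + 161.516 × log₂ 16 = 250.456 + 161.516 × 4 ≈ 896.519 ms.

896.5 ms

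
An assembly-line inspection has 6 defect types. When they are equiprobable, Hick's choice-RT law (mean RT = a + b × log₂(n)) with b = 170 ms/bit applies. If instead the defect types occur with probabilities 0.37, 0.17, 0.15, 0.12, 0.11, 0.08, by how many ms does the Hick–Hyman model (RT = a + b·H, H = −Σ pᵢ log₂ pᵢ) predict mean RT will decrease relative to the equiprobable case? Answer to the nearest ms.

The RT saving is b·ΔH. Equiprobable H₀ = log₂(6) = 2.5850 bits; with the given probabilities H = 2.3847 bits.
b·(H₀ − H) = 170 × (2.5850 − 2.3847) = 34.04 ms.

34 ms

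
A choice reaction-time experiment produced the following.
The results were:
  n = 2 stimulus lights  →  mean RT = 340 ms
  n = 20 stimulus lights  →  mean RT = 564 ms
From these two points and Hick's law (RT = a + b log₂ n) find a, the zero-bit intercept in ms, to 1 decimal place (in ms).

b = (RT₂ − RT₁)/(log₂ n₂ − log₂ n₁) = (564 − 340)/(4.3219 − 1) = 67.431 ms/bit.
a = RT₁ − b·log₂ n₁ = 340 − 67.431 × 1 = 272.569 ms.

272.6 ms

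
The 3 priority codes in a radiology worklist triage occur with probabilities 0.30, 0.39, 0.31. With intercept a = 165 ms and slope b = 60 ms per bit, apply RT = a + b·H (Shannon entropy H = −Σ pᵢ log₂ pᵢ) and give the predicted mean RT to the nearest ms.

H = 0.30·log₂(1/0.30) + 0.39·log₂(1/0.39) + 0.31·log₂(1/0.31) = 1.5747 bits.
RT = 165 + 60 × 1.5747 = 259.48 ms.

259 ms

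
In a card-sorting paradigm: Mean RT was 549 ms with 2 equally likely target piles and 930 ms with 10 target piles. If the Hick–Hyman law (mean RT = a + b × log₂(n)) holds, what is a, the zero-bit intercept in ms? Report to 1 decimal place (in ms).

384.9 ms

b = (RT₂ − RT₁)/(log₂ n₂ − log₂ n₁) = (930 − 549)/(3.3219 − 1) = 164.088 ms/bit.
Intercept: a = 549 − 164.088·log₂(2) = 384.912 ms.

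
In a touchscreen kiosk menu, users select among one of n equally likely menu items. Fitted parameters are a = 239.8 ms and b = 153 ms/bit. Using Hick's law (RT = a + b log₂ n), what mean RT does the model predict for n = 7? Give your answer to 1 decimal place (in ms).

log₂(7) = 2.8074 bits, so RT = 239.8 + 153 × 2.8074 ≈ 669.325 ms.

669.3 ms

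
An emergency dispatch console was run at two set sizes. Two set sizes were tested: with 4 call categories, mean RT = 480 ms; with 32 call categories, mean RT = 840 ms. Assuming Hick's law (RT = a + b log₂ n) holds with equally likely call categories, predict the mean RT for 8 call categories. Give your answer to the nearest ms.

600 ms

Solve the two-equation system in a and b:
  b = (840 − 480) / (log₂ 32 − log₂ 4) = 360 / (5 − 2) = 120 ms/bit
  a = 480 − 120 × 2 = 240 ms
Then RT(8) = 240 + 120 × log₂ 8 = 240 + 120 × 3 ≈ 600.000 ms.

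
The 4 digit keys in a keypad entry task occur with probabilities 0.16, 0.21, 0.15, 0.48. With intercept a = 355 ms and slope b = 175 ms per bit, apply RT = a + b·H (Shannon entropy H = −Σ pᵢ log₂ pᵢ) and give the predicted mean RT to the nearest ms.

Entropy contributions −pᵢ log₂ pᵢ: 0.4230, 0.4728, 0.4105, 0.5083; sum H = 1.8147 bits.
RT = a + bH = 355 + 175·1.8147 = 672.56 ms.

673 ms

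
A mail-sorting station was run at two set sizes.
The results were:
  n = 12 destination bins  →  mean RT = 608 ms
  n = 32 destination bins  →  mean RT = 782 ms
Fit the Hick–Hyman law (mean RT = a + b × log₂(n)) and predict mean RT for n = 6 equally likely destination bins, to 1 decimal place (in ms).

485.0 ms

With log₂ n on the abscissa the relation is linear; from the two conditions:
  b = (782 − 608) / (log₂ 32 − log₂ 12) = 174 / (5 − 3.5850) = 122.965 ms/bit
  a = 608 − 122.965 × 3.5850 = 167.175 ms
Then RT(6) = 167.175 + 122.965 × log₂ 6 = 167.175 + 122.965 × 2.5850 ≈ 485.035 ms.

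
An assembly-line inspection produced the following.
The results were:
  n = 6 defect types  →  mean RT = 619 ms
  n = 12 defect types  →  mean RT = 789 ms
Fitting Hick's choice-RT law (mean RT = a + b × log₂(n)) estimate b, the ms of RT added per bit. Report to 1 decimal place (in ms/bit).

b = (RT₂ − RT₁)/(log₂ n₂ − log₂ n₁) = (789 − 619)/(3.5850 − 2.5850) = 170.000 ms/bit.

170.0 ms/bit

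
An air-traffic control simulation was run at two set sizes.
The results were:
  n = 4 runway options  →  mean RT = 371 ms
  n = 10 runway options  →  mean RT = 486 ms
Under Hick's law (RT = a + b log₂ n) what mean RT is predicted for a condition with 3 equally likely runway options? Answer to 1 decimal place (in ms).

RT is linear in log₂ n, so two points fix the line:
  b = (486 − 371) / (log₂ 10 − log₂ 4) = 115 / (3.3219 − 2) = 86.994 ms/bit
  a = 371 − 86.994 × 2 = 197.012 ms
Then RT(3) = 197.012 + 86.994 × log₂ 3 = 197.012 + 86.994 × 1.5850 ≈ 334.894 ms.

334.9 ms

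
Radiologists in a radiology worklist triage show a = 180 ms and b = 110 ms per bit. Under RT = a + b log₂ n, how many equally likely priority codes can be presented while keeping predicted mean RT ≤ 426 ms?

Set 180 + 110·log₂ n ≤ 426 → log₂ n ≤ (426 − 180)/110 = 2.2364.
So n ≤ 2^2.2364 = 4.712; the largest integer n is 4.

4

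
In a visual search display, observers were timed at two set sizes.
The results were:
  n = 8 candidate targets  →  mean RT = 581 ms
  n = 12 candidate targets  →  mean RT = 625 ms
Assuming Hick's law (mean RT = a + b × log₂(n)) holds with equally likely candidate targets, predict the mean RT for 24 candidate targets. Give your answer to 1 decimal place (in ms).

700.2 ms

Fit slope and intercept:
  b = (625 − 581) / (log₂ 12 − log₂ 8) = 44 / (3.5850 − 3) = 75.218 ms/bit
  a = 581 − 75.218 × 3 = 355.345 ms
Then RT(24) = 355.345 + 75.218 × log₂ 24 = 355.345 + 75.218 × 4.5850 ≈ 700.218 ms.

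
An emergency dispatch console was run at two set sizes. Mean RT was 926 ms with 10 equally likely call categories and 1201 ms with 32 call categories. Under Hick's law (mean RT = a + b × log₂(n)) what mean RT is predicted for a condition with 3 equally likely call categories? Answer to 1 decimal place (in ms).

Fit slope and intercept:
  b = (1201 − 926) / (log₂ 32 − log₂ 10) = 275 / (5 − 3.3219) = 163.879 ms/bit
  a = 926 − 163.879 × 3.3219 = 381.607 ms
Then RT(3) = 381.607 + 163.879 × log₂ 3 = 381.607 + 163.879 × 1.5850 ≈ 641.349 ms.

641.3 ms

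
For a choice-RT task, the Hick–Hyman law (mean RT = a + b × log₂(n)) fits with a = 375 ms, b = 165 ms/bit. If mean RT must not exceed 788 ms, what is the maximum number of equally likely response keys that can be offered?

Set 375 + 165·log₂ n ≤ 788 → log₂ n ≤ (788 − 375)/165 = 2.5030.
So n ≤ 2^2.5030 = 5.669; the largest integer n is 5.

5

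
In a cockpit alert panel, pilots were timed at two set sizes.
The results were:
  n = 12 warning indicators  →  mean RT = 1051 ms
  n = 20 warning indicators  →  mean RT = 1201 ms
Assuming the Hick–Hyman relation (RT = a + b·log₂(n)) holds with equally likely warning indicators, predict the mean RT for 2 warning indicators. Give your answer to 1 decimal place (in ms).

524.9 ms

Solve the two-equation system in a and b:
  b = (1201 − 1051) / (log₂ 20 − log₂ 12) = 150 / (4.3219 − 3.5850) = 203.537 ms/bit
  a = 1051 − 203.537 × 3.5850 = 321.326 ms
Then RT(2) = 321.326 + 203.537 × log₂ 2 = 321.326 + 203.537 × 1 ≈ 524.864 ms.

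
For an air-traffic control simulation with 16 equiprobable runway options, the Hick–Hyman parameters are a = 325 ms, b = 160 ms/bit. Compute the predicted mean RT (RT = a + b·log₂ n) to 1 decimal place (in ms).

log₂(16) = 4 bits, so RT = 325 + 160 × 4 ≈ 965.000 ms.

965.0 ms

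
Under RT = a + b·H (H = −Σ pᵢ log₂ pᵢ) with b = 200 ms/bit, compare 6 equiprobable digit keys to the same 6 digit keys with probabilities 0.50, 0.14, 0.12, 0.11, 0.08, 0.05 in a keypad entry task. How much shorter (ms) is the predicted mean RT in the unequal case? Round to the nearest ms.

93 ms

The RT saving is b·ΔH. Equiprobable H₀ = log₂(6) = 2.5850 bits; with the given probabilities H = 2.1221 bits.
b·(H₀ − H) = 200 × (2.5850 − 2.1221) = 92.58 ms.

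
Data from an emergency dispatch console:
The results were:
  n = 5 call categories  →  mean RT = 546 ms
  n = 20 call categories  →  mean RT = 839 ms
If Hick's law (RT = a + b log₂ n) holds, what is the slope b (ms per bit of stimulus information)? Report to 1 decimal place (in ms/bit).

The slope on a log₂ axis is (839 − 546) / (4.3219 − 2.3219) = 146.500 ms/bit.

146.5 ms/bit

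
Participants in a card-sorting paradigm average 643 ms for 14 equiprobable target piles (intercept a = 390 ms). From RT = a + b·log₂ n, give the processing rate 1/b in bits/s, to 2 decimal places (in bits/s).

b = (643 − 390)/log₂ 14 = 253/3.8074 = 66.450 ms per bit = 0.06645 s/bit; the reciprocal is 15.049 bits/s.

15.05 bits/s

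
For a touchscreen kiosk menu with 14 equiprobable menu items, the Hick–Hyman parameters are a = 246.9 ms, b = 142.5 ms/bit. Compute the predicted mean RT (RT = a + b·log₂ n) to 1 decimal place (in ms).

789.4 ms

log₂(14) = 3.8074 bits, so RT = 246.9 + 142.5 × 3.8074 ≈ 789.448 ms.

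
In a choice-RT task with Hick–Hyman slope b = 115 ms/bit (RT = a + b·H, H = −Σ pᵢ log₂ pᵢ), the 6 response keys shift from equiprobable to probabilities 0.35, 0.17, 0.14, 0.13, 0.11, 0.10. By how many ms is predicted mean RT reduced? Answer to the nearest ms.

Equiprobable entropy H₀ = log₂ 6 = 2.5850 bits.
Skewed entropy H = −Σ pᵢ log₂ pᵢ = 2.4269 bits.
ΔRT = b·(H₀ − H) = 115 × 0.1580 = 18.17 ms.

18 ms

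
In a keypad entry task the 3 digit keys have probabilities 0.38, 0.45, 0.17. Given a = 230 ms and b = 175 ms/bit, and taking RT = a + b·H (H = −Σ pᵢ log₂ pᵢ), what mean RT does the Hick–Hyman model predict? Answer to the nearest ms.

490 ms

Entropy contributions −pᵢ log₂ pᵢ: 0.5305, 0.5184, 0.4346; sum H = 1.4834 bits.
RT = a + bH = 230 + 175·1.4834 = 489.60 ms.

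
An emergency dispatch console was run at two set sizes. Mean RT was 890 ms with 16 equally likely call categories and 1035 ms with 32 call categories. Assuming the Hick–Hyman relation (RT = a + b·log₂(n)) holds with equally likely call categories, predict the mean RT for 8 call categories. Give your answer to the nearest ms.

With log₂ n on the abscissa the relation is linear; from the two conditions:
  b = (1035 − 890) / (log₂ 32 − log₂ 16) = 145 / (5 − 4) = 145 ms/bit
  a = 890 − 145 × 4 = 310 ms
Then RT(8) = 310 + 145 × log₂ 8 = 310 + 145 × 3 ≈ 745.000 ms.

745 ms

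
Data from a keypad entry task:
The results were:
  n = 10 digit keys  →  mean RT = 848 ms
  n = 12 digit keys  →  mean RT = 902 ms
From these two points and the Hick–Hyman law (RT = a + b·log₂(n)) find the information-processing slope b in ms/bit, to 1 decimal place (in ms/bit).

205.3 ms/bit

The slope on a log₂ axis is (902 − 848) / (3.5850 − 3.3219) = 205.296 ms/bit.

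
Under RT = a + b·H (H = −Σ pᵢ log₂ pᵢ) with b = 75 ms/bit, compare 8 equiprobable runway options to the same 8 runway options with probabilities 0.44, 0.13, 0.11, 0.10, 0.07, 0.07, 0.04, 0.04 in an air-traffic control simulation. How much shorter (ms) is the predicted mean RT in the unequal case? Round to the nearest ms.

38 ms

The RT saving is b·ΔH. Equiprobable H₀ = log₂(8) = 3.0000 bits; with the given probabilities H = 2.4949 bits.
b·(H₀ − H) = 75 × (3.0000 − 2.4949) = 37.88 ms.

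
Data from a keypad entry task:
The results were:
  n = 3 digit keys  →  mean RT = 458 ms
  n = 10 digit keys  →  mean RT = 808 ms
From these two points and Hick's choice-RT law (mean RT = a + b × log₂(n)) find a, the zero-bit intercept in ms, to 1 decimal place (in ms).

138.6 ms

b = (RT₂ − RT₁)/(log₂ n₂ − log₂ n₁) = (808 − 458)/(3.3219 − 1.5850) = 201.501 ms/bit.
a = RT₁ − b·log₂ n₁ = 458 − 201.501 × 1.5850 = 138.629 ms.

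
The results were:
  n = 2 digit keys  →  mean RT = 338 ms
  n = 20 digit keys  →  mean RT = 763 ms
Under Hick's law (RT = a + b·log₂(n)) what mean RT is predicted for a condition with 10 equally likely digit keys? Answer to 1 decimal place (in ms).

635.1 ms

RT is linear in log₂ n, so two points fix the line:
  b = (763 − 338) / (log₂ 20 − log₂ 2) = 425 / (4.3219 − 1) = 127.938 ms/bit
  a = 338 − 127.938 × 1 = 210.062 ms
Then RT(10) = 210.062 + 127.938 × log₂ 10 = 210.062 + 127.938 × 3.3219 ≈ 635.062 ms.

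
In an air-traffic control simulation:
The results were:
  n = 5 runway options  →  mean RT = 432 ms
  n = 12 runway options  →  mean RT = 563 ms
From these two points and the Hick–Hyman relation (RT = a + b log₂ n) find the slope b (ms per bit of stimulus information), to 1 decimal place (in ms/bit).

103.7 ms/bit

The slope on a log₂ axis is (563 − 432) / (3.5850 − 2.3219) = 103.718 ms/bit.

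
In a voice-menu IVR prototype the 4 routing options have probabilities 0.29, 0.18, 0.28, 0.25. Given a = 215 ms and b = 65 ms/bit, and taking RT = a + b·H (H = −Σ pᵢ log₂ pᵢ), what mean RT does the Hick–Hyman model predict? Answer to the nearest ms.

Entropy contributions −pᵢ log₂ pᵢ: 0.5179, 0.4453, 0.5142, 0.5000; sum H = 1.9774 bits.
RT = a + bH = 215 + 65·1.9774 = 343.53 ms.

344 ms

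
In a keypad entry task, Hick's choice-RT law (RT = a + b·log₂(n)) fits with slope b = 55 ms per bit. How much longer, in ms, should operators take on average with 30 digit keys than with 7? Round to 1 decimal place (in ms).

115.5 ms

The intercept a cancels: ΔRT = b·(log₂ n₂ − log₂ n₁) = b·log₂(n₂/n₁).
log₂(30) − log₂(7) = 4.9069 − 2.8074 = 2.0995.
ΔRT = 55 × 2.0995 = 115.474 ms.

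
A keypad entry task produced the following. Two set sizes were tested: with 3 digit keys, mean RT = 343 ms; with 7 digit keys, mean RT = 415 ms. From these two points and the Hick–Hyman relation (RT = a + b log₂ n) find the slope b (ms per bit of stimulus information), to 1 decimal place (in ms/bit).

b = (RT₂ − RT₁)/(log₂ n₂ − log₂ n₁) = (415 − 343)/(2.8074 − 1.5850) = 58.901 ms/bit.

58.9 ms/bit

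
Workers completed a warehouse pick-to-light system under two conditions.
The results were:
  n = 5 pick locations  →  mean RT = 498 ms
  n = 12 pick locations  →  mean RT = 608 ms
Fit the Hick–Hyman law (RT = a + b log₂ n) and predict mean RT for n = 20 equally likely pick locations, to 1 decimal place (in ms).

RT is linear in log₂ n, so two points fix the line:
  b = (608 − 498) / (log₂ 12 − log₂ 5) = 110 / (3.5850 − 2.3219) = 87.092 ms/bit
  a = 498 − 87.092 × 2.3219 = 295.779 ms
Then RT(20) = 295.779 + 87.092 × log₂ 20 = 295.779 + 87.092 × 4.3219 ≈ 672.184 ms.

672.2 ms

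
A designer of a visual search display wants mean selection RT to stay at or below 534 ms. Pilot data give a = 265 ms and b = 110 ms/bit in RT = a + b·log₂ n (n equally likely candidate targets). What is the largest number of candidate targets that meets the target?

5

Information budget: (534 − 265)/110 = 2.4455 bits, so n ≤ 2^2.4455 = 5.447 → at most 5.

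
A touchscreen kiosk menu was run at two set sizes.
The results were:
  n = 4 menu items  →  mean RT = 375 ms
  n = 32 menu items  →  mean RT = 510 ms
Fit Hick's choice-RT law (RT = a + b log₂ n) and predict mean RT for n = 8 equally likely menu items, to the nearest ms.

RT is linear in log₂ n, so two points fix the line:
  b = (510 − 375) / (log₂ 32 − log₂ 4) = 135 / (5 − 2) = 45 ms/bit
  a = 375 − 45 × 2 = 285 ms
Then RT(8) = 285 + 45 × log₂ 8 = 285 + 45 × 3 ≈ 420.000 ms.

420 ms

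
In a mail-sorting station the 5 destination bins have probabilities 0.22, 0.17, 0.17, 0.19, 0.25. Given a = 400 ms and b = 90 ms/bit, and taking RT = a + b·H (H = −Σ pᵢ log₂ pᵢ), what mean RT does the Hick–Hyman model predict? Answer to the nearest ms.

H = 0.22·log₂(1/0.22) + 0.17·log₂(1/0.17) + 0.17·log₂(1/0.17) + 0.19·log₂(1/0.19) + 0.25·log₂(1/0.25) = 2.3050 bits.
RT = 400 + 90 × 2.3050 = 607.45 ms.

607 ms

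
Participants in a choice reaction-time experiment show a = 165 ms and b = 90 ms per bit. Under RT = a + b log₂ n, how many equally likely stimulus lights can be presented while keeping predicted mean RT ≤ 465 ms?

Set 165 + 90·log₂ n ≤ 465 → log₂ n ≤ (465 − 165)/90 = 3.3333.
So n ≤ 2^3.3333 = 10.079; the largest integer n is 10.

10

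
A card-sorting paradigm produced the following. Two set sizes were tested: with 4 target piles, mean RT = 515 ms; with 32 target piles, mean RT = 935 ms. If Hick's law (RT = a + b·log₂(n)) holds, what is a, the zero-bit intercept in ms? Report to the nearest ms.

235 ms

The slope on a log₂ axis is (935 − 515) / (5 − 2) = 140 ms/bit.
Intercept: a = 515 − 140·log₂(4) = 235.000 ms.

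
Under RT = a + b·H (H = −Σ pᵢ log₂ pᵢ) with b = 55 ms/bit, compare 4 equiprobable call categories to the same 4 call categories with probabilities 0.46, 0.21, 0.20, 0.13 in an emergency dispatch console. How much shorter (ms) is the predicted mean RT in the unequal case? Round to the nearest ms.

9 ms

Equiprobable entropy H₀ = log₂ 4 = 2.0000 bits.
Skewed entropy H = −Σ pᵢ log₂ pᵢ = 1.8352 bits.
ΔRT = b·(H₀ − H) = 55 × 0.1648 = 9.06 ms.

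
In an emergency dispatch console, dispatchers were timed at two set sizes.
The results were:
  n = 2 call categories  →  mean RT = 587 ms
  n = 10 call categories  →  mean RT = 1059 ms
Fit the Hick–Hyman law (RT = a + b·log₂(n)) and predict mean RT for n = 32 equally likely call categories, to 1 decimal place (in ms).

Fit slope and intercept:
  b = (1059 − 587) / (log₂ 10 − log₂ 2) = 472 / (3.3219 − 1) = 203.279 ms/bit
  a = 587 − 203.279 × 1 = 383.721 ms
Then RT(32) = 383.721 + 203.279 × log₂ 32 = 383.721 + 203.279 × 5 ≈ 1400.117 ms.

1400.1 ms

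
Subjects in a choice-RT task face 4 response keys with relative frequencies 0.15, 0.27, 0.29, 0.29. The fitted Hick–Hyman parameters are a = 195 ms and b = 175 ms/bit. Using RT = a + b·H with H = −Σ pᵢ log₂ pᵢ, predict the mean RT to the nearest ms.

H = 0.15·log₂(1/0.15) + 0.27·log₂(1/0.27) + 0.29·log₂(1/0.29) + 0.29·log₂(1/0.29) = 1.9564 bits.
RT = 195 + 175 × 1.9564 = 537.37 ms.

537 ms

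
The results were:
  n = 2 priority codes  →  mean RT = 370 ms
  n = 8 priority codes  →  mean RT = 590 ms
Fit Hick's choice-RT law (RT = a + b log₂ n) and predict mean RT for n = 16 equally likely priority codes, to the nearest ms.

RT is linear in log₂ n, so two points fix the line:
  b = (590 − 370) / (log₂ 8 − log₂ 2) = 220 / (3 − 1) = 110 ms/bit
  a = 370 − 110 × 1 = 260 ms
Then RT(16) = 260 + 110 × log₂ 16 = 260 + 110 × 4 ≈ 700.000 ms.

700 ms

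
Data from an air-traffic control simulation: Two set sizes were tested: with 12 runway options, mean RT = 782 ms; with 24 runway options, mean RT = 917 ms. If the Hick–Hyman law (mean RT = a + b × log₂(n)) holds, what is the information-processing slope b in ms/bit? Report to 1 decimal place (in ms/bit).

b = (RT₂ − RT₁)/(log₂ n₂ − log₂ n₁) = (917 − 782)/(4.5850 − 3.5850) = 135.000 ms/bit.

135.0 ms/bit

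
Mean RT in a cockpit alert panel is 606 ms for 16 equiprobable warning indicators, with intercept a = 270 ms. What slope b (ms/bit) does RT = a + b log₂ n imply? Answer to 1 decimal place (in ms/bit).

84.0 ms/bit

log₂(16) = 4 bits.
b = (RT − a)/log₂ n = (606 − 270) / 4 = 84.000 ms/bit.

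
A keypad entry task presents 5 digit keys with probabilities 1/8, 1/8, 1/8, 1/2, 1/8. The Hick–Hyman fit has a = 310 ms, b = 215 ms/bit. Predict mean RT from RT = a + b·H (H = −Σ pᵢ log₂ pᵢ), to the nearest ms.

740 ms

H = −Σ pᵢ log₂ pᵢ = 0.125·3 + 0.125·3 + 0.125·3 + 0.5·1 + 0.125·3 = 2.000 bits.
RT = 310 + 215 × 2.000 = 740.00 ms.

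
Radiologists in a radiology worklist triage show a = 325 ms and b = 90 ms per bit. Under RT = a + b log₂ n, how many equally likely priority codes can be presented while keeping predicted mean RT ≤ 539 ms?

5

90·log₂ n ≤ 539 − 325 = 214, giving log₂ n ≤ 2.3778 and n ≤ 5.197. The largest whole number is 5.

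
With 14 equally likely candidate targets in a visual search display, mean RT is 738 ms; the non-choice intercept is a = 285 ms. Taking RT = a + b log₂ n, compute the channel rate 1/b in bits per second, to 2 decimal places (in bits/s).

b = (738 − 285)/log₂ 14 = 453/3.8074 = 118.980 ms per bit = 0.11898 s/bit; the reciprocal is 8.405 bits/s.

8.40 bits/s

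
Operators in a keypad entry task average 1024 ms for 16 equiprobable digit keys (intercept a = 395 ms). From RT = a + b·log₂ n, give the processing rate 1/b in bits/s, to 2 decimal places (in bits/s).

6.36 bits/s

b = (1024 − 395)/log₂ 16 = 629/4 = 157.250 ms per bit = 0.15725 s/bit; the reciprocal is 6.359 bits/s.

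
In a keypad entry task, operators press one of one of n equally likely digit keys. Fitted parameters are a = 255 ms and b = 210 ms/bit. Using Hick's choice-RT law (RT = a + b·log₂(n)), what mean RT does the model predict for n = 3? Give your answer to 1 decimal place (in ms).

587.8 ms

log₂(3) = 1.5850 bits, so RT = 255 + 210 × 1.5850 ≈ 587.842 ms.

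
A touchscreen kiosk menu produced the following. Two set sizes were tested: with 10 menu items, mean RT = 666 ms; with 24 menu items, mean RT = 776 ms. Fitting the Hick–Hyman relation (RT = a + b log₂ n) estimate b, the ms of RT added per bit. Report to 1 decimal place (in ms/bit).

87.1 ms/bit

Slope: b = (776 − 666) / (log₂ 24 − log₂ 10) = 110/1.2630 = 87.092 ms/bit.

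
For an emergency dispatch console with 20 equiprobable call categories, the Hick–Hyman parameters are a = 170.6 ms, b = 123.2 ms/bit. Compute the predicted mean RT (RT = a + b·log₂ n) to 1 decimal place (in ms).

703.1 ms

log₂(20) = 4.3219 bits, so RT = 170.6 + 123.2 × 4.3219 ≈ 703.062 ms.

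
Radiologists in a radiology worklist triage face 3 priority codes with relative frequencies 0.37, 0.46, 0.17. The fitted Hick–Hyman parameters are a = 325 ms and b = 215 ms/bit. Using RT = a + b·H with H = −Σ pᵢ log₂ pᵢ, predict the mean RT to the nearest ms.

H = 0.37·log₂(1/0.37) + 0.46·log₂(1/0.46) + 0.17·log₂(1/0.17) = 1.4807 bits.
RT = 325 + 215 × 1.4807 = 643.34 ms.

643 ms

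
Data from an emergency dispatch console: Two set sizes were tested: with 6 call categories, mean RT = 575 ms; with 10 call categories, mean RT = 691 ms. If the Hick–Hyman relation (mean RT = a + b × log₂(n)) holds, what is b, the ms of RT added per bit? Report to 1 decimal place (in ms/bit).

The slope on a log₂ axis is (691 − 575) / (3.3219 − 2.5850) = 157.402 ms/bit.

157.4 ms/bit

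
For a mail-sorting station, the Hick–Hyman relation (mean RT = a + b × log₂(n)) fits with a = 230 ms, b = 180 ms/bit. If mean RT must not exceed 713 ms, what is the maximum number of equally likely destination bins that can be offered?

Set 230 + 180·log₂ n ≤ 713 → log₂ n ≤ (713 − 230)/180 = 2.6833.
So n ≤ 2^2.6833 = 6.423; the largest integer n is 6.

6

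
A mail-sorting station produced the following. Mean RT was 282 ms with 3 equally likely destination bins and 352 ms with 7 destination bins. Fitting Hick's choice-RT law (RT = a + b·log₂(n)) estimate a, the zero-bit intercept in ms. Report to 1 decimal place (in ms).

b = (RT₂ − RT₁)/(log₂ n₂ − log₂ n₁) = (352 − 282)/(2.8074 − 1.5850) = 57.265 ms/bit.
Intercept: a = 282 − 57.265·log₂(3) = 191.238 ms.

191.2 ms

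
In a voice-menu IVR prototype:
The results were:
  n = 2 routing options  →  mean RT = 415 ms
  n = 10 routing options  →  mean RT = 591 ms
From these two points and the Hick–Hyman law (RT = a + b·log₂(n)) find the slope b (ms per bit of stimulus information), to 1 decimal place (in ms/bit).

Slope: b = (591 − 415) / (log₂ 10 − log₂ 2) = 176/2.3219 = 75.799 ms/bit.

75.8 ms/bit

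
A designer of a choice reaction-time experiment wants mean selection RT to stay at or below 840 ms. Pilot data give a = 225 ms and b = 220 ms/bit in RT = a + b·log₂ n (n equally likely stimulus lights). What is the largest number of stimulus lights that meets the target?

6

Information budget: (840 − 225)/220 = 2.7955 bits, so n ≤ 2^2.7955 = 6.942 → at most 6.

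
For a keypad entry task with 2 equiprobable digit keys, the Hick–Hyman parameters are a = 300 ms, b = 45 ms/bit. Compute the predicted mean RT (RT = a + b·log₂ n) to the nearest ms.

log₂(2) = 1 bits, so RT = 300 + 45 × 1 ≈ 345.000 ms.

345 ms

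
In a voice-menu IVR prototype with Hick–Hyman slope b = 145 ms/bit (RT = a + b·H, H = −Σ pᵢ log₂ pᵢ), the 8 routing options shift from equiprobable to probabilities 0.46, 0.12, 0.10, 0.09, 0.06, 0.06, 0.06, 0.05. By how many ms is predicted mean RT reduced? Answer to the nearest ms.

76 ms

Equiprobable entropy H₀ = log₂ 8 = 3.0000 bits.
Skewed entropy H = −Σ pᵢ log₂ pᵢ = 2.4739 bits.
ΔRT = b·(H₀ − H) = 145 × 0.5261 = 76.28 ms.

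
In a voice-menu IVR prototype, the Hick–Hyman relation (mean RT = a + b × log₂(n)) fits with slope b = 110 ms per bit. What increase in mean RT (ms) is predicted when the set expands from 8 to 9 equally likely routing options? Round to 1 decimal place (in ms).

18.7 ms

ΔRT = (a + b log₂ n₂) − (a + b log₂ n₁) = b·(log₂ n₂ − log₂ n₁).
log₂(9) − log₂(8) = 3.1699 − 3 = 0.1699.
ΔRT = 110 × 0.1699 = 18.692 ms.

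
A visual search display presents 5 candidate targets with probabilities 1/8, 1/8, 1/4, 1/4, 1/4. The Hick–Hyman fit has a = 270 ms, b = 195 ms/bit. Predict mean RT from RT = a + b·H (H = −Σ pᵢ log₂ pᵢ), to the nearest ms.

Each term −pᵢ log₂ pᵢ: 0.125·3 + 0.125·3 + 0.25·2 + 0.25·2 + 0.25·2; summed, H = 2.250 bits.
Mean RT = a + bH = 270 + 195·2.250 = 708.75 ms.

709 ms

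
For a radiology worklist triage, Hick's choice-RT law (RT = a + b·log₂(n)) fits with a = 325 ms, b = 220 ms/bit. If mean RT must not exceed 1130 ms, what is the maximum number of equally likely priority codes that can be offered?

12

220·log₂ n ≤ 1130 − 325 = 805, giving log₂ n ≤ 3.6591 and n ≤ 12.633. The largest whole number is 12.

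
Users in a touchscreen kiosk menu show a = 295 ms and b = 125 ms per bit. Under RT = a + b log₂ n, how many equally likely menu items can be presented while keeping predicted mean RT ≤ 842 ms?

125·log₂ n ≤ 842 − 295 = 547, giving log₂ n ≤ 4.3760 and n ≤ 20.764. The largest whole number is 20.

20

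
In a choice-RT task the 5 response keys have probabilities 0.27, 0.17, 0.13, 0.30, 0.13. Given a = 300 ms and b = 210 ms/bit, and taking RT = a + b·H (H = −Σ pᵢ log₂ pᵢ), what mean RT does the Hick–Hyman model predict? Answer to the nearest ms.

769 ms

Entropy contributions −pᵢ log₂ pᵢ: 0.5100, 0.4346, 0.3826, 0.5211, 0.3826; sum H = 2.2310 bits.
RT = a + bH = 300 + 210·2.2310 = 768.51 ms.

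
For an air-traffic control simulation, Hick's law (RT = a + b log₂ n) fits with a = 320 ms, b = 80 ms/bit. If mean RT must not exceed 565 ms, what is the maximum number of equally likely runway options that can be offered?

8

80·log₂ n ≤ 565 − 320 = 245, giving log₂ n ≤ 3.0625 and n ≤ 8.354. The largest whole number is 8.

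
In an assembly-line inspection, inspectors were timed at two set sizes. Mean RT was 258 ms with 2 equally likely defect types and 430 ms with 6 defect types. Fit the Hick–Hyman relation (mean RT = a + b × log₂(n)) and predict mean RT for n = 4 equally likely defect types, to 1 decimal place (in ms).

366.5 ms

Solve the two-equation system in a and b:
  b = (430 − 258) / (log₂ 6 − log₂ 2) = 172 / (2.5850 − 1) = 108.520 ms/bit
  a = 258 − 108.520 × 1 = 149.480 ms
Then RT(4) = 149.480 + 108.520 × log₂ 4 = 149.480 + 108.520 × 2 ≈ 366.520 ms.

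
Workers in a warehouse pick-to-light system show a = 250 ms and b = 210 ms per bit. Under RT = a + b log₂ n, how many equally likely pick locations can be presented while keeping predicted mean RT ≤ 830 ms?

210·log₂ n ≤ 830 − 250 = 580, giving log₂ n ≤ 2.7619 and n ≤ 6.783. The largest whole number is 6.

6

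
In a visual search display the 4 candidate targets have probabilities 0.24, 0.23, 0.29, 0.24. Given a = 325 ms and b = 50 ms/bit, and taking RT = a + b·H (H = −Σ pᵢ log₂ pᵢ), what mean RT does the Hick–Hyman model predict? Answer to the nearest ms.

Entropy contributions −pᵢ log₂ pᵢ: 0.4941, 0.4877, 0.5179, 0.4941; sum H = 1.9938 bits.
RT = a + bH = 325 + 50·1.9938 = 424.69 ms.

425 ms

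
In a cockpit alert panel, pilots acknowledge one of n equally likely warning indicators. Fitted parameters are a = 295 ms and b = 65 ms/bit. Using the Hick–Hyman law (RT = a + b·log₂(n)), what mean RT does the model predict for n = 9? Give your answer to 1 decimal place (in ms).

log₂(9) = 3.1699 bits, so RT = 295 + 65 × 3.1699 ≈ 501.045 ms.

501.0 ms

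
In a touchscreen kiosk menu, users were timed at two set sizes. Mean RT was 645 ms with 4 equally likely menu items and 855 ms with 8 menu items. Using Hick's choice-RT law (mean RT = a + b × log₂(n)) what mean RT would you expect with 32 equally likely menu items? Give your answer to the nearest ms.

1275 ms

Solve the two-equation system in a and b:
  b = (855 − 645) / (log₂ 8 − log₂ 4) = 210 / (3 − 2) = 210 ms/bit
  a = 645 − 210 × 2 = 225 ms
Then RT(32) = 225 + 210 × log₂ 32 = 225 + 210 × 5 ≈ 1275.000 ms.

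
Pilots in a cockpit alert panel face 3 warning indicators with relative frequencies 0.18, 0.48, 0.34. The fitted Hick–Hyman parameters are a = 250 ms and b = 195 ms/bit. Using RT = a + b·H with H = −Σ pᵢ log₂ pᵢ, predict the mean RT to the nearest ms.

539 ms

H = 0.18·log₂(1/0.18) + 0.48·log₂(1/0.48) + 0.34·log₂(1/0.34) = 1.4828 bits.
RT = 250 + 195 × 1.4828 = 539.14 ms.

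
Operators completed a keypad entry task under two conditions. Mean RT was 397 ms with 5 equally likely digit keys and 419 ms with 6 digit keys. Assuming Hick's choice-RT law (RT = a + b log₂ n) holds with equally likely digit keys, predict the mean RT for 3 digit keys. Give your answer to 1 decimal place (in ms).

335.4 ms

Fit slope and intercept:
  b = (419 − 397) / (log₂ 6 − log₂ 5) = 22 / (2.5850 − 2.3219) = 83.639 ms/bit
  a = 397 − 83.639 × 2.3219 = 202.796 ms
Then RT(3) = 202.796 + 83.639 × log₂ 3 = 202.796 + 83.639 × 1.5850 ≈ 335.361 ms.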